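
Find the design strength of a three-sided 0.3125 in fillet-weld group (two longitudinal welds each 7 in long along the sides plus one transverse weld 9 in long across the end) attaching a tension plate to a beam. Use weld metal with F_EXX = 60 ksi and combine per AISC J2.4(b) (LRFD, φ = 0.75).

φR_n ≈ 152 kip

t_e = 0.707 × 0.3125 = 0.2209 in.
R_nwl = 0.6 × 60 × 0.2209 × 14 = 111.4 kip (longitudinal, 2 welds).
R_nwt = 0.6 × 60 × 0.2209 × 9 = 71.58 kip (transverse, base value).
(i) R_nwl + R_nwt = 182.9 kip; (ii) 0.85 R_nwl + 1.5 R_nwt = 202 kip.
R_n = max = 202 kip [governs: (ii)]; φR_n = 151.5 kip.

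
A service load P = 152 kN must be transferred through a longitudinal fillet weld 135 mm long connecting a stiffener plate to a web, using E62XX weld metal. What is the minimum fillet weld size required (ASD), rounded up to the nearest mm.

E62XX → F_EXX = 620 MPa.
Total weld length L = 135 mm.
Required throat t_e = P × Ω / (0.6 F_EXX × L) = 152 × 2.0 / (0.6 × 620 × 135 × 10⁻³) = 6.053 mm.
Required leg w = t_e / 0.707 = 8.562 mm → use 9 mm.

w = 9 mm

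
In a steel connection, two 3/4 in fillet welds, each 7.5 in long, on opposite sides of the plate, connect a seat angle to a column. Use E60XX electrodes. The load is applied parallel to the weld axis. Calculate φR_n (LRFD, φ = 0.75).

E60XX → F_EXX = 60 ksi.
Effective throat t_e = 0.707 × 0.75 = 0.5302 in.
Total length L = 15 in; A_we = 0.5302 × 15 = 7.954 in².
F_nw = 0.6 F_EXX = 0.6 × 60 = 36 ksi.
φR_n = 0.75 × 36 × 7.954 = 214.8 kip.

φR_n ≈ 215 kip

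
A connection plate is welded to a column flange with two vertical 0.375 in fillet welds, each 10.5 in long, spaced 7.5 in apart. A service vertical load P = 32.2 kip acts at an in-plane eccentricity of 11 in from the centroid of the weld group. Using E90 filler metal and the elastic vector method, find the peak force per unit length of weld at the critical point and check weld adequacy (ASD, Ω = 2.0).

f_max ≈ 5.71 kip/in; adequate

E90XX → F_EXX = 90 ksi.
Total weld length L_w = 21 in. Treat welds as unit-width lines.
Polar moment about centroid: J = 2[d³/12 + d(b/2)²] = 2[10.5³/12 + 10.5×3.75²] = 488.2 in³.
Direct shear f_v = P/L_w = 32.2 / 21 = 1.533 kip/in (vertical).
Torsion M = P·e = 32.2 × 11 = 354.2 kip·in.
Critical point at (x, y) = (3.75, 5.25) from centroid. f_tx = M·y/J = 3.809 kip/in; f_ty = M·x/J = 2.72 kip/in.
Resultant f_max = √[f_tx² + (f_v + f_ty)²] = √[3.809² + (1.533 + 2.72)²] = 5.71 kip/in.
Capacity per unit length: r_n/Ω = (1/2.0) × 0.6 × 90 × (0.707 × 0.375) = 7.158 kip/in.
5.71 ≤ 7.158 → adequate.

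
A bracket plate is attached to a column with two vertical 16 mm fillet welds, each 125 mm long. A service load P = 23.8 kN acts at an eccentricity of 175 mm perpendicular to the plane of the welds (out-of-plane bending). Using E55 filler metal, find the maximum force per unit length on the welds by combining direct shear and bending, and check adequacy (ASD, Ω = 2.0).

E55XX → F_EXX = 550 MPa.
L_w = 2 × 125 = 250 mm; section modulus (unit throat) S = 2 × L²/6 = 5208 mm².
Direct shear f_v = P/L_w = 23.8×10³/250 = 95.2 N/mm.
Moment M = P × e = 23.8×10³ × 175 = 4165000 N·mm; bending f_b = M/S = 799.7 N/mm.
f_max = √(f_v² + f_b²) = √(95.2² + 799.7²) = 805.3 N/mm.
r_n/Ω = (1/2.0) × 0.6 × 550 × (0.707 × 16) = 1866 N/mm → adequate.

f_max ≈ 805 N/mm; adequate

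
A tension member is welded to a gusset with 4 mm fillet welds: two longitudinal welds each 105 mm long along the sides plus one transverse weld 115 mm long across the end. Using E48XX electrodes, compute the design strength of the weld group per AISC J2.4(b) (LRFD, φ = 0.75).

φR_n ≈ 214 kN

E48XX → F_EXX = 480 MPa.
t_e = 0.707 × 4 = 2.828 mm.
R_nwl = 0.6 × 480 × 2.828 × 210 × 10⁻³ = 171 kN (longitudinal, 2 welds).
R_nwt = 0.6 × 480 × 2.828 × 115 × 10⁻³ = 93.66 kN (transverse, base value).
(i) R_nwl + R_nwt = 264.7 kN; (ii) 0.85 R_nwl + 1.5 R_nwt = 285.9 kN.
R_n = max = 285.9 kN [governs: (ii)]; φR_n = 214.4 kN.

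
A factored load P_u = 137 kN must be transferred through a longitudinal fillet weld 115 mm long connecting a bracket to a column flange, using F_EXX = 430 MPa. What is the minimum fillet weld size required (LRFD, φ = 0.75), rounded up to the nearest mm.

w = 9 mm

Total weld length L = 115 mm.
Required throat t_e = P_u / (φ × 0.6 F_EXX × L) = 137 / (0.75 × 0.6 × 430 × 115 × 10⁻³) = 6.157 mm.
Required leg w = t_e / 0.707 = 8.708 mm → use 9 mm.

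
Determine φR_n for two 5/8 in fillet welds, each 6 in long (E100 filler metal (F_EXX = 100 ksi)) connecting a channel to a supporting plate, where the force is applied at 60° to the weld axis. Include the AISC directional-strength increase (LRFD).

t_e = 0.707 × 0.625 = 0.4419 in; A_we = 0.4419 × 12 = 5.302 in².
Directional factor: 1.0 + 0.5 sin^1.5(60°) = 1.403.
F_nw = 0.6 × 100 × 1.403 = 84.18 ksi.
φR_n = 0.75 × 84.18 × 5.302 = 334.8 kip.

φR_n ≈ 335 kip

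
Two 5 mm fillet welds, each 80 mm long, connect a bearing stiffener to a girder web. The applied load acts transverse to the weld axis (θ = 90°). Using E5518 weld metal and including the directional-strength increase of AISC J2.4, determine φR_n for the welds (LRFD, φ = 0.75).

E55XX → F_EXX = 550 MPa.
t_e = 0.707 × 5 = 3.535 mm; A_we = 3.535 × 160 = 565.6 mm².
Directional factor: 1.0 + 0.5 sin^1.5(90°) = 1.5.
F_nw = 0.6 × 550 × 1.5 = 495 MPa.
φR_n = 0.75 × 495 × 565.6 × 10⁻³ = 210 kN.

φR_n ≈ 210 kN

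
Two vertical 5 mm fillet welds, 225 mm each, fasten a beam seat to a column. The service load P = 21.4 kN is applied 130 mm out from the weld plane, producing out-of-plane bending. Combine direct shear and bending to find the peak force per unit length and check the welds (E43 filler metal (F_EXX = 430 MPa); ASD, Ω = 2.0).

f_max ≈ 172 N/mm; adequate

L_w = 2 × 225 = 450 mm; section modulus (unit throat) S = 2 × L²/6 = 16880 mm².
Direct shear f_v = P/L_w = 21.4×10³/450 = 47.56 N/mm.
Moment M = P × e = 21.4×10³ × 130 = 2782000 N·mm; bending f_b = M/S = 164.9 N/mm.
f_max = √(f_v² + f_b²) = √(47.56² + 164.9²) = 171.6 N/mm.
r_n/Ω = (1/2.0) × 0.6 × 430 × (0.707 × 5) = 456 N/mm → adequate.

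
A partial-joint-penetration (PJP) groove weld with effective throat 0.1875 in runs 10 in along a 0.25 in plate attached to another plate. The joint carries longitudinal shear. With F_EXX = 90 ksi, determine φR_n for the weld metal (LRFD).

φR_n ≈ 75.9 kips

Effective throat (given) t_e = 0.1875 in.
A_we = 0.1875 × 10 = 1.875 in².
F_nw = 0.6 F_EXX = 54 ksi.
φR_n = 0.75 × 54 × 1.875 = 75.94 kips.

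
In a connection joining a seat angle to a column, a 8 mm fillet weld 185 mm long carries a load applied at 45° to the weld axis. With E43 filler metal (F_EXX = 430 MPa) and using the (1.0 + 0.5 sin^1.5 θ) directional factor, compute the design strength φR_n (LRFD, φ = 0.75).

t_e = 0.707 × 8 = 5.656 mm; A_we = 5.656 × 185 = 1046 mm².
Directional factor: 1.0 + 0.5 sin^1.5(45°) = 1.297.
F_nw = 0.6 × 430 × 1.297 = 334.7 MPa.
φR_n = 0.75 × 334.7 × 1046 × 10⁻³ = 262.7 kN.

φR_n ≈ 263 kN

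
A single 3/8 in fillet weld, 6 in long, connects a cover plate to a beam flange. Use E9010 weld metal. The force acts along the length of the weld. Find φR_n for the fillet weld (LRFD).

E90XX → F_EXX = 90 ksi.
Effective throat t_e = 0.707 × 0.375 = 0.2651 in.
Total length L = 6 in; A_we = 0.2651 × 6 = 1.591 in².
F_nw = 0.6 F_EXX = 0.6 × 90 = 54 ksi.
φR_n = 0.75 × 54 × 1.591 = 64.43 kip.

φR_n ≈ 64.4 kip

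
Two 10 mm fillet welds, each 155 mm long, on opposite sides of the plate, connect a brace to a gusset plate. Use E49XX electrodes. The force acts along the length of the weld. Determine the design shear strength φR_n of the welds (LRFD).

E49XX → F_EXX = 490 MPa.
Effective throat t_e = 0.707 × 10 = 7.07 mm.
Total length L = 310 mm; A_we = 7.07 × 310 = 2192 mm².
F_nw = 0.6 F_EXX = 0.6 × 490 = 294 MPa.
φR_n = 0.75 × 294 × 2192 × 10⁻³ = 483.3 kN.

φR_n ≈ 483 kN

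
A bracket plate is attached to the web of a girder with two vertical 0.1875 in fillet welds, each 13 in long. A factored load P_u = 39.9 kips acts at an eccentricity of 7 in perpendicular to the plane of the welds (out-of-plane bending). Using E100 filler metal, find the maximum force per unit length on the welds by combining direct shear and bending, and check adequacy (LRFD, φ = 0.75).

E100XX → F_EXX = 100 ksi.
L_w = 2 × 13 = 26 in; section modulus (unit throat) S = 2 × L²/6 = 56.33 in².
Direct shear f_v = P/L_w = 39.9/26 = 1.535 kip/in.
Moment M = P × e = 39.9 × 7 = 279.3 kip·in; bending f_b = M/S = 4.958 kip/in.
f_max = √(f_v² + f_b²) = √(1.535² + 4.958²) = 5.19 kip/in.
φr_n = 0.75 × 0.6 × 100 × (0.707 × 0.1875) = 5.965 kip/in → adequate.

f_max ≈ 5.19 kip/in; adequate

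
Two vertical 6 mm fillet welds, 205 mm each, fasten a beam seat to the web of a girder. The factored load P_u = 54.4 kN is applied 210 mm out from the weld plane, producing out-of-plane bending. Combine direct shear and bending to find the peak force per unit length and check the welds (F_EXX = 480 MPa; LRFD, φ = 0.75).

f_max ≈ 826 N/mm; adequate

L_w = 2 × 205 = 410 mm; section modulus (unit throat) S = 2 × L²/6 = 14010 mm².
Direct shear f_v = P/L_w = 54.4×10³/410 = 132.7 N/mm.
Moment M = P × e = 54.4×10³ × 210 = 11424000 N·mm; bending f_b = M/S = 815.5 N/mm.
f_max = √(f_v² + f_b²) = √(132.7² + 815.5²) = 826.2 N/mm.
φr_n = 0.75 × 0.6 × 480 × (0.707 × 6) = 916.3 N/mm → adequate.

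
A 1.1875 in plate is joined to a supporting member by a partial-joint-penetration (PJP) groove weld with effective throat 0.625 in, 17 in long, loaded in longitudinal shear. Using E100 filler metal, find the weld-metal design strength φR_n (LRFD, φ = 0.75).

E100XX → F_EXX = 100 ksi.
Effective throat (given) t_e = 0.625 in.
A_we = 0.625 × 17 = 10.62 in².
F_nw = 0.6 F_EXX = 60 ksi.
φR_n = 0.75 × 60 × 10.62 = 478.1 kips.

φR_n ≈ 478 kips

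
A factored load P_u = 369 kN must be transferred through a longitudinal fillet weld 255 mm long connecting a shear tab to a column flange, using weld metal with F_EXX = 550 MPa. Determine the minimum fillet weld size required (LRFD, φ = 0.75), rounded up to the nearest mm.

Total weld length L = 255 mm.
Required throat t_e = P_u / (φ × 0.6 F_EXX × L) = 369 / (0.75 × 0.6 × 550 × 255 × 10⁻³) = 5.847 mm.
Required leg w = t_e / 0.707 = 8.27 mm → use 9 mm.

w = 9 mm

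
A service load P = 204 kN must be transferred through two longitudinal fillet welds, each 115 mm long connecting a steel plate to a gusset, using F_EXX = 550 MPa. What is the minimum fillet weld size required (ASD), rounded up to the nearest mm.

Total weld length L = 230 mm.
Required throat t_e = P × Ω / (0.6 F_EXX × L) = 204 × 2.0 / (0.6 × 550 × 230 × 10⁻³) = 5.375 mm.
Required leg w = t_e / 0.707 = 7.603 mm → use 8 mm.

w = 8 mm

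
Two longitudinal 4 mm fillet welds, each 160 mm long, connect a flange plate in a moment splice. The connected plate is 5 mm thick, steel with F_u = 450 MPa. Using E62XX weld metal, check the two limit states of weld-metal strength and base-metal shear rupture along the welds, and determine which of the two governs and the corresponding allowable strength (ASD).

R_n/Ω ≈ 168 kN (weld metal governs)

E62XX → F_EXX = 620 MPa.
t_e = 0.707 × 4 = 2.828 mm; L = 320 mm.
Weld metal: R_n/Ω = (1/2.0) × 0.6 × 620 × 2.828 × 320 × 10⁻³ = 168.3 kN.
Base metal (shear rupture): R_n/Ω = (1/2.0) × 0.6 × 450 × 5 × 320 × 10⁻³ = 216 kN.
Governing: weld metal.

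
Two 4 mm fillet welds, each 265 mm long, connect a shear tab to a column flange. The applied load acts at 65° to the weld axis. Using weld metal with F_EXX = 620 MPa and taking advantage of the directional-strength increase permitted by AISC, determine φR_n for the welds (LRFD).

t_e = 0.707 × 4 = 2.828 mm; A_we = 2.828 × 530 = 1499 mm².
Directional factor: 1.0 + 0.5 sin^1.5(65°) = 1.431.
F_nw = 0.6 × 620 × 1.431 = 532.5 MPa.
φR_n = 0.75 × 532.5 × 1499 × 10⁻³ = 598.6 kN.

φR_n ≈ 599 kN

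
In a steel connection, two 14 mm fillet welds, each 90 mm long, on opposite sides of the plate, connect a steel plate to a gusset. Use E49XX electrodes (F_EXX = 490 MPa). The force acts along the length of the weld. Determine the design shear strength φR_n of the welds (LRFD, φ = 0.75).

φR_n ≈ 393 kN

Effective throat t_e = 0.707 × 14 = 9.898 mm.
Total length L = 180 mm; A_we = 9.898 × 180 = 1782 mm².
F_nw = 0.6 F_EXX = 0.6 × 490 = 294 MPa.
φR_n = 0.75 × 294 × 1782 × 10⁻³ = 392.9 kN.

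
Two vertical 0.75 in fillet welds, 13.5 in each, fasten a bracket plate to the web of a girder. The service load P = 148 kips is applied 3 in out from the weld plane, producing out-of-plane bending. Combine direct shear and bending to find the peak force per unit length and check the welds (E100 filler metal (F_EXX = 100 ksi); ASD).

L_w = 2 × 13.5 = 27 in; section modulus (unit throat) S = 2 × L²/6 = 60.75 in².
Direct shear f_v = P/L_w = 148/27 = 5.481 kip/in.
Moment M = P × e = 148 × 3 = 444 kip·in; bending f_b = M/S = 7.309 kip/in.
f_max = √(f_v² + f_b²) = √(5.481² + 7.309²) = 9.136 kip/in.
r_n/Ω = (1/2.0) × 0.6 × 100 × (0.707 × 0.75) = 15.91 kip/in → adequate.

f_max ≈ 9.14 kip/in; adequate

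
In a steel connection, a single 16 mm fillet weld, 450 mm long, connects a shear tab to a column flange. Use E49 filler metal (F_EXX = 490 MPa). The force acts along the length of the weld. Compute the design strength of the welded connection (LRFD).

Effective throat t_e = 0.707 × 16 = 11.31 mm.
Total length L = 450 mm; A_we = 11.31 × 450 = 5090 mm².
F_nw = 0.6 F_EXX = 0.6 × 490 = 294 MPa.
φR_n = 0.75 × 294 × 5090 × 10⁻³ = 1122 kN.

φR_n ≈ 1120 kN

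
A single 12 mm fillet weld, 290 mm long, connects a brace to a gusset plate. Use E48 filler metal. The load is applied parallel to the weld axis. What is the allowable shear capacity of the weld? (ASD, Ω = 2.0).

E48XX → F_EXX = 480 MPa.
Effective throat t_e = 0.707 × 12 = 8.484 mm.
Total length L = 290 mm; A_we = 8.484 × 290 = 2460 mm².
F_nw = 0.6 F_EXX = 0.6 × 480 = 288 MPa.
R_n = 288 × 2460 × 10⁻³ = 708.6 kN; R_n/Ω = 708.6/2.0 = 354.3 kN.

R_n/Ω ≈ 354 kN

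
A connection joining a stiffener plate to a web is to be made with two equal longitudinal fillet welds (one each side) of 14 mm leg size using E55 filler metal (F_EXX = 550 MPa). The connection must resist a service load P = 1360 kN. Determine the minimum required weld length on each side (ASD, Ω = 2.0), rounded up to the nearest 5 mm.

Throat t_e = 0.707 × 14 = 9.898 mm.
r_n/Ω = (0.6 × 550 × 9.898) / 2.0 = 1633 N/mm = 1.633 kN/mm.
L_req = P / (r_n/Ω) = 1360 / 1.633 = 832.7 mm total.
Per side: 832.7 / 2 = 416.4 mm.
Round up → use L = 420 mm on each side.

L = 420 mm on each side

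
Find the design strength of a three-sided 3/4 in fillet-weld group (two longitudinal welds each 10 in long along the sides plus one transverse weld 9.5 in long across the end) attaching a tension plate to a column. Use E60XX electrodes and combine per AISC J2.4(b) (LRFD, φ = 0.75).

φR_n ≈ 447 kips

E60XX → F_EXX = 60 ksi.
t_e = 0.707 × 0.75 = 0.5302 in.
R_nwl = 0.6 × 60 × 0.5302 × 20 = 381.8 kips (longitudinal, 2 welds).
R_nwt = 0.6 × 60 × 0.5302 × 9.5 = 181.3 kips (transverse, base value).
(i) R_nwl + R_nwt = 563.1 kips; (ii) 0.85 R_nwl + 1.5 R_nwt = 596.5 kips.
R_n = max = 596.5 kips [governs: (ii)]; φR_n = 447.4 kips.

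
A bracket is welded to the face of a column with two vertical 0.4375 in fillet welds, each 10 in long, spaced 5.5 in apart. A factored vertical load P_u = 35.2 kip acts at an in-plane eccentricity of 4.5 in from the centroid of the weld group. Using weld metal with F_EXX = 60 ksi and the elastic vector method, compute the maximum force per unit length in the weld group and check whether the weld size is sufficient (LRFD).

Total weld length L_w = 20 in. Treat welds as unit-width lines.
Polar moment about centroid: J = 2[d³/12 + d(b/2)²] = 2[10³/12 + 10×2.75²] = 317.9 in³.
Direct shear f_v = P/L_w = 35.2 / 20 = 1.76 kip/in (vertical).
Torsion M = P·e = 35.2 × 4.5 = 158.4 kip·in.
Critical point at (x, y) = (2.75, 5) from centroid. f_tx = M·y/J = 2.491 kip/in; f_ty = M·x/J = 1.37 kip/in.
Resultant f_max = √[f_tx² + (f_v + f_ty)²] = √[2.491² + (1.76 + 1.37)²] = 4.001 kip/in.
Capacity per unit length: φr_n = 0.75 × 0.6 × 60 × (0.707 × 0.4375) = 8.351 kip/in.
4.001 ≤ 8.351 → adequate.

f_max ≈ 4 kip/in; adequate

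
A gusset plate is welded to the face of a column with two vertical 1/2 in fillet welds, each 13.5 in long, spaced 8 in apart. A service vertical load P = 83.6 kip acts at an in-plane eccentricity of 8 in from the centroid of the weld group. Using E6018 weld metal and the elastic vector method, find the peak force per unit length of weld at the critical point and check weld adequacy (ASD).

f_max ≈ 8.25 kip/in; NOT adequate

E60XX → F_EXX = 60 ksi.
Total weld length L_w = 27 in. Treat welds as unit-width lines.
Polar moment about centroid: J = 2[d³/12 + d(b/2)²] = 2[13.5³/12 + 13.5×4²] = 842.1 in³.
Direct shear f_v = P/L_w = 83.6 / 27 = 3.096 kip/in (vertical).
Torsion M = P·e = 83.6 × 8 = 668.8 kip·in.
Critical point at (x, y) = (4, 6.75) from centroid. f_tx = M·y/J = 5.361 kip/in; f_ty = M·x/J = 3.177 kip/in.
Resultant f_max = √[f_tx² + (f_v + f_ty)²] = √[5.361² + (3.096 + 3.177)²] = 8.252 kip/in.
Capacity per unit length: r_n/Ω = (1/2.0) × 0.6 × 60 × (0.707 × 0.5) = 6.363 kip/in.
8.252 > 6.363 → NOT adequate.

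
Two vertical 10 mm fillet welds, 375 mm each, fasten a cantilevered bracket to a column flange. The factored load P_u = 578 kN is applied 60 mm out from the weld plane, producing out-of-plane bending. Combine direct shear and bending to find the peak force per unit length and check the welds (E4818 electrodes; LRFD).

f_max ≈ 1070 N/mm; adequate

E48XX → F_EXX = 480 MPa.
L_w = 2 × 375 = 750 mm; section modulus (unit throat) S = 2 × L²/6 = 46880 mm².
Direct shear f_v = P/L_w = 578×10³/750 = 770.7 N/mm.
Moment M = P × e = 578×10³ × 60 = 34680000 N·mm; bending f_b = M/S = 739.8 N/mm.
f_max = √(f_v² + f_b²) = √(770.7² + 739.8²) = 1068 N/mm.
φr_n = 0.75 × 0.6 × 480 × (0.707 × 10) = 1527 N/mm → adequate.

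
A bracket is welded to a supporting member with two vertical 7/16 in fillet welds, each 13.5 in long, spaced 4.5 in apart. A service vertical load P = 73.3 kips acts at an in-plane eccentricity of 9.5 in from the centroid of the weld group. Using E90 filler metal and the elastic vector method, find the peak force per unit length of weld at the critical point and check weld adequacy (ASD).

E90XX → F_EXX = 90 ksi.
Total weld length L_w = 27 in. Treat welds as unit-width lines.
Polar moment about centroid: J = 2[d³/12 + d(b/2)²] = 2[13.5³/12 + 13.5×2.25²] = 546.8 in³.
Direct shear f_v = P/L_w = 73.3 / 27 = 2.715 kip/in (vertical).
Torsion M = P·e = 73.3 × 9.5 = 696.35 kip·in.
Critical point at (x, y) = (2.25, 6.75) from centroid. f_tx = M·y/J = 8.597 kip/in; f_ty = M·x/J = 2.866 kip/in.
Resultant f_max = √[f_tx² + (f_v + f_ty)²] = √[8.597² + (2.715 + 2.866)²] = 10.25 kip/in.
Capacity per unit length: r_n/Ω = (1/2.0) × 0.6 × 90 × (0.707 × 0.4375) = 8.351 kip/in.
10.25 > 8.351 → NOT adequate.

f_max ≈ 10.2 kip/in; NOT adequate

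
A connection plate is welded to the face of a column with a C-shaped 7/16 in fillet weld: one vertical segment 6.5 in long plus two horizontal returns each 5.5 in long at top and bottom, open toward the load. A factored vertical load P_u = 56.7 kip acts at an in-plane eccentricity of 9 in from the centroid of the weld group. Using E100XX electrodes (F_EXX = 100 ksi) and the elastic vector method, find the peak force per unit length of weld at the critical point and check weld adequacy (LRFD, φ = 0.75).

Total weld length L_w = 17.5 in. Treat welds as unit-width lines.
Centroid: x̄ = 2×5.5×2.75 / 17.5 = 1.729 in from the vertical weld.
Polar moment about centroid: J = I_x + I_y = [6.5³/12 + 2×5.5×3.25²] + [6.5×1.729² + 2(5.5³/12 + 5.5×1.021²)] = 197.7 in³.
Direct shear f_v = P/L_w = 56.7 / 17.5 = 3.24 kip/in (vertical).
Torsion M = P·e = 56.7 × 9 = 510.3 kip·in.
Critical point at (x, y) = (3.771, 3.25) from centroid. f_tx = M·y/J = 8.389 kip/in; f_ty = M·x/J = 9.735 kip/in.
Resultant f_max = √[f_tx² + (f_v + f_ty)²] = √[8.389² + (3.24 + 9.735)²] = 15.45 kip/in.
Capacity per unit length: φr_n = 0.75 × 0.6 × 100 × (0.707 × 0.4375) = 13.92 kip/in.
15.45 > 13.92 → NOT adequate.

f_max ≈ 15.5 kip/in; NOT adequate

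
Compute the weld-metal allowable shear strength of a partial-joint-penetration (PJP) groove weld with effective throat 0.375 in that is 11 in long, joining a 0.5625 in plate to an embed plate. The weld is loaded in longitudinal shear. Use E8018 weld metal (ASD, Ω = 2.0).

R_n/Ω ≈ 99 kips

E80XX → F_EXX = 80 ksi.
Effective throat (given) t_e = 0.375 in.
A_we = 0.375 × 11 = 4.125 in².
F_nw = 0.6 F_EXX = 48 ksi.
R_n/Ω = (48 × 4.125) / 2.0 = 99 kips.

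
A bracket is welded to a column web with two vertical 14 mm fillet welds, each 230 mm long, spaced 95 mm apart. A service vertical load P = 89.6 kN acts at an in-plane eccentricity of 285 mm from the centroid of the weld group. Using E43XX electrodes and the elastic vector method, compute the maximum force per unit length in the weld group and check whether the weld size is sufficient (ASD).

f_max ≈ 1130 N/mm; adequate

E43XX → F_EXX = 430 MPa.
Total weld length L_w = 460 mm. Treat welds as unit-width lines.
Polar moment about centroid: J = 2[d³/12 + d(b/2)²] = 2[230³/12 + 230×47.5²] = 3066000 mm³.
Direct shear f_v = P/L_w = 89.6×10³ / 460 = 194.8 N/mm (vertical).
Torsion M = P·e = 89.6×10³ × 285 = 25536000 N·mm.
Critical point at (x, y) = (47.5, 115) from centroid. f_tx = M·y/J = 957.9 N/mm; f_ty = M·x/J = 395.7 N/mm.
Resultant f_max = √[f_tx² + (f_v + f_ty)²] = √[957.9² + (194.8 + 395.7)²] = 1125 N/mm.
Capacity per unit length: r_n/Ω = (1/2.0) × 0.6 × 430 × (0.707 × 14) = 1277 N/mm.
1125 ≤ 1277 → adequate.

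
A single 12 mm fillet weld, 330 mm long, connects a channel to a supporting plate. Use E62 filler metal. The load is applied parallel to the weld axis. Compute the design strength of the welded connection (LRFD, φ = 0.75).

E62XX → F_EXX = 620 MPa.
Effective throat t_e = 0.707 × 12 = 8.484 mm.
Total length L = 330 mm; A_we = 8.484 × 330 = 2800 mm².
F_nw = 0.6 F_EXX = 0.6 × 620 = 372 MPa.
φR_n = 0.75 × 372 × 2800 × 10⁻³ = 781.1 kN.

φR_n ≈ 781 kN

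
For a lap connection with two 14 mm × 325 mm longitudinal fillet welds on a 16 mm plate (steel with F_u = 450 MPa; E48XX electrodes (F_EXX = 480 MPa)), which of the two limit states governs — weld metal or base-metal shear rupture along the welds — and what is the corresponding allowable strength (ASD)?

t_e = 0.707 × 14 = 9.898 mm; L = 650 mm.
Weld metal: R_n/Ω = (1/2.0) × 0.6 × 480 × 9.898 × 650 × 10⁻³ = 926.5 kN.
Base metal (shear rupture): R_n/Ω = (1/2.0) × 0.6 × 450 × 16 × 650 × 10⁻³ = 1404 kN.
Governing: weld metal.

R_n/Ω ≈ 926 kN (weld metal governs)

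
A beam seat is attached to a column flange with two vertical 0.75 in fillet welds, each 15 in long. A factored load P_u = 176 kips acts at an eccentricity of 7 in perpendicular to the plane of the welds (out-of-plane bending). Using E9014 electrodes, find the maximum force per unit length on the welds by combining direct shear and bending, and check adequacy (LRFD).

E90XX → F_EXX = 90 ksi.
L_w = 2 × 15 = 30 in; section modulus (unit throat) S = 2 × L²/6 = 75 in².
Direct shear f_v = P/L_w = 176/30 = 5.867 kip/in.
Moment M = P × e = 176 × 7 = 1232 kip·in; bending f_b = M/S = 16.43 kip/in.
f_max = √(f_v² + f_b²) = √(5.867² + 16.43²) = 17.44 kip/in.
φr_n = 0.75 × 0.6 × 90 × (0.707 × 0.75) = 21.48 kip/in → adequate.

f_max ≈ 17.4 kip/in; adequate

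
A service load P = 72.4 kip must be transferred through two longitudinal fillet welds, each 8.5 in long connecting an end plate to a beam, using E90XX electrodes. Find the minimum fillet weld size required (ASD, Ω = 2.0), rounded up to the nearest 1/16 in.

E90XX → F_EXX = 90 ksi.
Total weld length L = 17 in.
Required throat t_e = P × Ω / (0.6 F_EXX × L) = 72.4 × 2.0 / (0.6 × 90 × 17) = 0.1577 in.
Required leg w = t_e / 0.707 = 0.2231 in → use 1/4 in.

w = 1/4 in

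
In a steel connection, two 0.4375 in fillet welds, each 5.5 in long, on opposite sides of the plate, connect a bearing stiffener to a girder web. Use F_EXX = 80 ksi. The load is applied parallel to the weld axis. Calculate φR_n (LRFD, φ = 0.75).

φR_n ≈ 122 kips

Effective throat t_e = 0.707 × 0.4375 = 0.3093 in.
Total length L = 11 in; A_we = 0.3093 × 11 = 3.402 in².
F_nw = 0.6 F_EXX = 0.6 × 80 = 48 ksi.
φR_n = 0.75 × 48 × 3.402 = 122.5 kips.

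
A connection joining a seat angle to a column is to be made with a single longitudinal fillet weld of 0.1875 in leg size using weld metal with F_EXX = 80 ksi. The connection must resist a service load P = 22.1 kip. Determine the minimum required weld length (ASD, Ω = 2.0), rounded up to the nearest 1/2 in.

Throat t_e = 0.707 × 0.1875 = 0.1326 in.
r_n/Ω = (0.6 × 80 × 0.1326) / 2.0 = 3.181 kip/in.
L_req = P / (r_n/Ω) = 22.1 / 3.181 = 6.946 in total.
Round up → use L = 7 in.

L = 7 in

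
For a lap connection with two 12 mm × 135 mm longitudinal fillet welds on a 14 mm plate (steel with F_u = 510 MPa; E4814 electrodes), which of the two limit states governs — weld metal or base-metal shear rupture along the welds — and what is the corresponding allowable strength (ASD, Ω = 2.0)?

R_n/Ω ≈ 330 kN (weld metal governs)

E48XX → F_EXX = 480 MPa.
t_e = 0.707 × 12 = 8.484 mm; L = 270 mm.
Weld metal: R_n/Ω = (1/2.0) × 0.6 × 480 × 8.484 × 270 × 10⁻³ = 329.9 kN.
Base metal (shear rupture): R_n/Ω = (1/2.0) × 0.6 × 510 × 14 × 270 × 10⁻³ = 578.3 kN.
Governing: weld metal.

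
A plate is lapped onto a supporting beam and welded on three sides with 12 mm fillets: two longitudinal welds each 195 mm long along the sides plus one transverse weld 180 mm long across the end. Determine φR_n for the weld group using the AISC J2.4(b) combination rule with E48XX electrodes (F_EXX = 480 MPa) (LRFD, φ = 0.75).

φR_n ≈ 1100 kN

t_e = 0.707 × 12 = 8.484 mm.
R_nwl = 0.6 × 480 × 8.484 × 390 × 10⁻³ = 952.9 kN (longitudinal, 2 welds).
R_nwt = 0.6 × 480 × 8.484 × 180 × 10⁻³ = 439.8 kN (transverse, base value).
(i) R_nwl + R_nwt = 1393 kN; (ii) 0.85 R_nwl + 1.5 R_nwt = 1470 kN.
R_n = max = 1470 kN [governs: (ii)]; φR_n = 1102 kN.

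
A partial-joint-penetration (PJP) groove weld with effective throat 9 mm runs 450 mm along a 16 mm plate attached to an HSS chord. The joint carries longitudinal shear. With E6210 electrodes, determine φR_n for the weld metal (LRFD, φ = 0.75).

E62XX → F_EXX = 620 MPa.
Effective throat (given) t_e = 9 mm.
A_we = 9 × 450 = 4050 mm².
F_nw = 0.6 F_EXX = 372 MPa.
φR_n = 0.75 × 372 × 4050 × 10⁻³ = 1130 kN.

φR_n ≈ 1130 kN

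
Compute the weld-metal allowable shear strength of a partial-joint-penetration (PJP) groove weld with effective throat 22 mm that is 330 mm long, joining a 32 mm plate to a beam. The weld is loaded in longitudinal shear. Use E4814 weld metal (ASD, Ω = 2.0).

R_n/Ω ≈ 1050 kN

E48XX → F_EXX = 480 MPa.
Effective throat (given) t_e = 22 mm.
A_we = 22 × 330 = 7260 mm².
F_nw = 0.6 F_EXX = 288 MPa.
R_n/Ω = (288 × 7260) / 2.0 × 10⁻³ = 1045 kN.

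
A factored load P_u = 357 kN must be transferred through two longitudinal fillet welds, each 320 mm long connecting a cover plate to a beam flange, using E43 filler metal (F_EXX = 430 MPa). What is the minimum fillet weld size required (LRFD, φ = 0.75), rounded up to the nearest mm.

Total weld length L = 640 mm.
Required throat t_e = P_u / (φ × 0.6 F_EXX × L) = 357 / (0.75 × 0.6 × 430 × 640 × 10⁻³) = 2.883 mm.
Required leg w = t_e / 0.707 = 4.077 mm → use 5 mm.

w = 5 mm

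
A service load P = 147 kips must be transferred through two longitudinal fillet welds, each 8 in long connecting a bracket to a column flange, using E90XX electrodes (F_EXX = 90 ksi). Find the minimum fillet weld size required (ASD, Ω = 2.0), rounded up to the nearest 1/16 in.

Total weld length L = 16 in.
Required throat t_e = P × Ω / (0.6 F_EXX × L) = 147 × 2.0 / (0.6 × 90 × 16) = 0.3403 in.
Required leg w = t_e / 0.707 = 0.4813 in → use 1/2 in.

w = 1/2 in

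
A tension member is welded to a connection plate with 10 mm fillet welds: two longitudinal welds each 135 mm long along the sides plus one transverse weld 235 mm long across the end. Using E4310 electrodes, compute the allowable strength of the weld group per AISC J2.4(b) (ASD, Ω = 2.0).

R_n/Ω ≈ 531 kN

E43XX → F_EXX = 430 MPa.
t_e = 0.707 × 10 = 7.07 mm.
R_nwl = 0.6 × 430 × 7.07 × 270 × 10⁻³ = 492.5 kN (longitudinal, 2 welds).
R_nwt = 0.6 × 430 × 7.07 × 235 × 10⁻³ = 428.7 kN (transverse, base value).
(i) R_nwl + R_nwt = 921.2 kN; (ii) 0.85 R_nwl + 1.5 R_nwt = 1062 kN.
R_n = max = 1062 kN [governs: (ii)]; R_n/Ω = 530.8 kN.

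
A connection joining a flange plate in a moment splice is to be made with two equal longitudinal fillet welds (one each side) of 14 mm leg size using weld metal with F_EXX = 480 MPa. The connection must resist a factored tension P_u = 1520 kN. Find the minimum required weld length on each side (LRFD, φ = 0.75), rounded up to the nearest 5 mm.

L = 360 mm on each side

Throat t_e = 0.707 × 14 = 9.898 mm.
φr_n = 0.75 × 0.6 × 480 × 9.898 × 10⁻³ = 2.138 kN/mm.
L_req = P_u / φr_n = 1520 / 2.138 = 711 mm total.
Per side: 711 / 2 = 355.5 mm.
Round up → use L = 360 mm on each side.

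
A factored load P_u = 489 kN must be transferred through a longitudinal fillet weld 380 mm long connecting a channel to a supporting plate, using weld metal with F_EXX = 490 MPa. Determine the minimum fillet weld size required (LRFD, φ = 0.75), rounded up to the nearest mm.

Total weld length L = 380 mm.
Required throat t_e = P_u / (φ × 0.6 F_EXX × L) = 489 / (0.75 × 0.6 × 490 × 380 × 10⁻³) = 5.836 mm.
Required leg w = t_e / 0.707 = 8.255 mm → use 9 mm.

w = 9 mm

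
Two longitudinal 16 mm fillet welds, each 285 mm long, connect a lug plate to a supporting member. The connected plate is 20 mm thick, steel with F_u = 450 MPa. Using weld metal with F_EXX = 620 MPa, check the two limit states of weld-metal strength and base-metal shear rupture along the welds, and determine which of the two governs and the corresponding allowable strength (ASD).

t_e = 0.707 × 16 = 11.31 mm; L = 570 mm.
Weld metal: R_n/Ω = (1/2.0) × 0.6 × 620 × 11.31 × 570 × 10⁻³ = 1199 kN.
Base metal (shear rupture): R_n/Ω = (1/2.0) × 0.6 × 450 × 20 × 570 × 10⁻³ = 1539 kN.
Governing: weld metal.

R_n/Ω ≈ 1200 kN (weld metal governs)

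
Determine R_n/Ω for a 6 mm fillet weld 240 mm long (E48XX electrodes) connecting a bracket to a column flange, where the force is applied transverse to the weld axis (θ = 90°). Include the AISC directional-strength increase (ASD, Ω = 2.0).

R_n/Ω ≈ 220 kN

E48XX → F_EXX = 480 MPa.
t_e = 0.707 × 6 = 4.242 mm; A_we = 4.242 × 240 = 1018 mm².
Directional factor: 1.0 + 0.5 sin^1.5(90°) = 1.5.
F_nw = 0.6 × 480 × 1.5 = 432 MPa.
R_n/Ω = (432 × 1018) / 2.0 × 10⁻³ = 219.9 kN.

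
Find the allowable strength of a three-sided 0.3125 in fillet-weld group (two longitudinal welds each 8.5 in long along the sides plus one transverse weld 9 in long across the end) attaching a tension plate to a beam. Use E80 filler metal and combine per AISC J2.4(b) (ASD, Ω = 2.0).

E80XX → F_EXX = 80 ksi.
t_e = 0.707 × 0.3125 = 0.2209 in.
R_nwl = 0.6 × 80 × 0.2209 × 17 = 180.3 kips (longitudinal, 2 welds).
R_nwt = 0.6 × 80 × 0.2209 × 9 = 95.44 kips (transverse, base value).
(i) R_nwl + R_nwt = 275.7 kips; (ii) 0.85 R_nwl + 1.5 R_nwt = 296.4 kips.
R_n = max = 296.4 kips [governs: (ii)]; R_n/Ω = 148.2 kips.

R_n/Ω ≈ 148 kips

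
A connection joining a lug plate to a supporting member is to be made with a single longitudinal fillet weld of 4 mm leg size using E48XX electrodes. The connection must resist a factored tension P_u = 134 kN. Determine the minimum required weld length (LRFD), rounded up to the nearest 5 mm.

E48XX → F_EXX = 480 MPa.
Throat t_e = 0.707 × 4 = 2.828 mm.
φr_n = 0.75 × 0.6 × 480 × 2.828 × 10⁻³ = 0.6108 kN/mm.
L_req = P_u / φr_n = 134 / 0.6108 = 219.4 mm total.
Round up → use L = 220 mm.

L = 220 mm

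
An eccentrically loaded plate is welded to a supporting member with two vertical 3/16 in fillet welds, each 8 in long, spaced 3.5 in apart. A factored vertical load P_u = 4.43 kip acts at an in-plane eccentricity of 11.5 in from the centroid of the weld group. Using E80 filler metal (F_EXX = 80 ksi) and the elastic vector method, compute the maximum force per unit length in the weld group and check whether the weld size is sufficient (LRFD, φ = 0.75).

Total weld length L_w = 16 in. Treat welds as unit-width lines.
Polar moment about centroid: J = 2[d³/12 + d(b/2)²] = 2[8³/12 + 8×1.75²] = 134.3 in³.
Direct shear f_v = P/L_w = 4.43 / 16 = 0.2769 kip/in (vertical).
Torsion M = P·e = 4.43 × 11.5 = 50.945 kip·in.
Critical point at (x, y) = (1.75, 4) from centroid. f_tx = M·y/J = 1.517 kip/in; f_ty = M·x/J = 0.6637 kip/in.
Resultant f_max = √[f_tx² + (f_v + f_ty)²] = √[1.517² + (0.2769 + 0.6637)²] = 1.785 kip/in.
Capacity per unit length: φr_n = 0.75 × 0.6 × 80 × (0.707 × 0.1875) = 4.772 kip/in.
1.785 ≤ 4.772 → adequate.

f_max ≈ 1.78 kip/in; adequate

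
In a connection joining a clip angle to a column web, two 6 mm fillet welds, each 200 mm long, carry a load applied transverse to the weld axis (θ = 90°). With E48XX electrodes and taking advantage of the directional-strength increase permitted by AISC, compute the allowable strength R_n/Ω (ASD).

R_n/Ω ≈ 367 kN

E48XX → F_EXX = 480 MPa.
t_e = 0.707 × 6 = 4.242 mm; A_we = 4.242 × 400 = 1697 mm².
Directional factor: 1.0 + 0.5 sin^1.5(90°) = 1.5.
F_nw = 0.6 × 480 × 1.5 = 432 MPa.
R_n/Ω = (432 × 1697) / 2.0 × 10⁻³ = 366.5 kN.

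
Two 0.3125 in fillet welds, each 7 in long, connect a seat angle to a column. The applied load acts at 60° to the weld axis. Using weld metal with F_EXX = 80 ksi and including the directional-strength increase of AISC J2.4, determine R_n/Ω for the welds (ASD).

t_e = 0.707 × 0.3125 = 0.2209 in; A_we = 0.2209 × 14 = 3.093 in².
Directional factor: 1.0 + 0.5 sin^1.5(60°) = 1.403.
F_nw = 0.6 × 80 × 1.403 = 67.34 ksi.
R_n/Ω = (67.34 × 3.093) / 2.0 = 104.1 kip.

R_n/Ω ≈ 104 kip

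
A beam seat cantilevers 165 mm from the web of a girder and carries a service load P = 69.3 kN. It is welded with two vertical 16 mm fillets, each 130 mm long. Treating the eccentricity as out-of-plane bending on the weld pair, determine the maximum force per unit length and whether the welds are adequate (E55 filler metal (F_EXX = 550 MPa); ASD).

L_w = 2 × 130 = 260 mm; section modulus (unit throat) S = 2 × L²/6 = 5633 mm².
Direct shear f_v = P/L_w = 69.3×10³/260 = 266.5 N/mm.
Moment M = P × e = 69.3×10³ × 165 = 11434000 N·mm; bending f_b = M/S = 2030 N/mm.
f_max = √(f_v² + f_b²) = √(266.5² + 2030²) = 2047 N/mm.
r_n/Ω = (1/2.0) × 0.6 × 550 × (0.707 × 16) = 1866 N/mm → NOT adequate.

f_max ≈ 2050 N/mm; NOT adequate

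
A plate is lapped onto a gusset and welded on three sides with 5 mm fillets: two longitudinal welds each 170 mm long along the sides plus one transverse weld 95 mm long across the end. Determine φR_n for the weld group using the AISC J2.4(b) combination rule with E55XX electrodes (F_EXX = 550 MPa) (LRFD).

t_e = 0.707 × 5 = 3.535 mm.
R_nwl = 0.6 × 550 × 3.535 × 340 × 10⁻³ = 396.6 kN (longitudinal, 2 welds).
R_nwt = 0.6 × 550 × 3.535 × 95 × 10⁻³ = 110.8 kN (transverse, base value).
(i) R_nwl + R_nwt = 507.4 kN; (ii) 0.85 R_nwl + 1.5 R_nwt = 503.4 kN.
R_n = max = 507.4 kN [governs: (i)]; φR_n = 380.6 kN.

φR_n ≈ 381 kN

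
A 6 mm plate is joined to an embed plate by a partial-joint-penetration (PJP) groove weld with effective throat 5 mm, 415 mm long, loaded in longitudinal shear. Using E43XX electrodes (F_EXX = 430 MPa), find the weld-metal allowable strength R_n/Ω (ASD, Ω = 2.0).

R_n/Ω ≈ 268 kN

Effective throat (given) t_e = 5 mm.
A_we = 5 × 415 = 2075 mm².
F_nw = 0.6 F_EXX = 258 MPa.
R_n/Ω = (258 × 2075) / 2.0 × 10⁻³ = 267.7 kN.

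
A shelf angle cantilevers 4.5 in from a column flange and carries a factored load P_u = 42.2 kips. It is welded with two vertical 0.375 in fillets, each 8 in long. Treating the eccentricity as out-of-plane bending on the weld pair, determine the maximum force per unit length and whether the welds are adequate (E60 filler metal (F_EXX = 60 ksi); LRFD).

L_w = 2 × 8 = 16 in; section modulus (unit throat) S = 2 × L²/6 = 21.33 in².
Direct shear f_v = P/L_w = 42.2/16 = 2.638 kip/in.
Moment M = P × e = 42.2 × 4.5 = 189.9 kip·in; bending f_b = M/S = 8.902 kip/in.
f_max = √(f_v² + f_b²) = √(2.638² + 8.902²) = 9.284 kip/in.
φr_n = 0.75 × 0.6 × 60 × (0.707 × 0.375) = 7.158 kip/in → NOT adequate.

f_max ≈ 9.28 kip/in; NOT adequate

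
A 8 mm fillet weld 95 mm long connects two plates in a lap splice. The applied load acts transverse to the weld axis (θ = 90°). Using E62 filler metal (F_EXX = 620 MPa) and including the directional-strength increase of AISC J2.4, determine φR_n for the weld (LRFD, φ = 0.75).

t_e = 0.707 × 8 = 5.656 mm; A_we = 5.656 × 95 = 537.3 mm².
Directional factor: 1.0 + 0.5 sin^1.5(90°) = 1.5.
F_nw = 0.6 × 620 × 1.5 = 558 MPa.
φR_n = 0.75 × 558 × 537.3 × 10⁻³ = 224.9 kN.

φR_n ≈ 225 kN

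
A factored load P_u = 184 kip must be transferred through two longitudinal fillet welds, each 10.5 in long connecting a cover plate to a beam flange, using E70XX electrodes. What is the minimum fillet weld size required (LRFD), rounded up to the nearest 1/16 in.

E70XX → F_EXX = 70 ksi.
Total weld length L = 21 in.
Required throat t_e = P_u / (φ × 0.6 F_EXX × L) = 184 / (0.75 × 0.6 × 70 × 21) = 0.2782 in.
Required leg w = t_e / 0.707 = 0.3934 in → use 7/16 in.

w = 7/16 in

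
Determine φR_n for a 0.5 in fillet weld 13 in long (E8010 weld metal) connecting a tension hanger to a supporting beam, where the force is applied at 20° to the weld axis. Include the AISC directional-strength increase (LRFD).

E80XX → F_EXX = 80 ksi.
t_e = 0.707 × 0.5 = 0.3535 in; A_we = 0.3535 × 13 = 4.595 in².
Directional factor: 1.0 + 0.5 sin^1.5(20°) = 1.1.
F_nw = 0.6 × 80 × 1.1 = 52.8 ksi.
φR_n = 0.75 × 52.8 × 4.595 = 182 kips.

φR_n ≈ 182 kips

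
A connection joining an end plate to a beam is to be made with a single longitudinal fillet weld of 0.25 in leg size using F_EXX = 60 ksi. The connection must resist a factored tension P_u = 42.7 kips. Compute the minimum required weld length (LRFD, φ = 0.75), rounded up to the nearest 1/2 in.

Throat t_e = 0.707 × 0.25 = 0.1767 in.
φr_n = 0.75 × 0.6 × 60 × 0.1767 = 4.772 kips/in.
L_req = P_u / φr_n = 42.7 / 4.772 = 8.948 in total.
Round up → use L = 9 in.

L = 9 in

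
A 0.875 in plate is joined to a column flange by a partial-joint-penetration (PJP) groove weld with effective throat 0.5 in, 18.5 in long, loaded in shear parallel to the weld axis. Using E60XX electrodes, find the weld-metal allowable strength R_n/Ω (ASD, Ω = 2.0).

R_n/Ω ≈ 166 kip

E60XX → F_EXX = 60 ksi.
Effective throat (given) t_e = 0.5 in.
A_we = 0.5 × 18.5 = 9.25 in².
F_nw = 0.6 F_EXX = 36 ksi.
R_n/Ω = (36 × 9.25) / 2.0 = 166.5 kip.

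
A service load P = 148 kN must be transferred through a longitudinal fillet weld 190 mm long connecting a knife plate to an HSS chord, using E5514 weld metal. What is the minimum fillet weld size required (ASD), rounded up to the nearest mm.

w = 7 mm

E55XX → F_EXX = 550 MPa.
Total weld length L = 190 mm.
Required throat t_e = P × Ω / (0.6 F_EXX × L) = 148 × 2.0 / (0.6 × 550 × 190 × 10⁻³) = 4.721 mm.
Required leg w = t_e / 0.707 = 6.677 mm → use 7 mm.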